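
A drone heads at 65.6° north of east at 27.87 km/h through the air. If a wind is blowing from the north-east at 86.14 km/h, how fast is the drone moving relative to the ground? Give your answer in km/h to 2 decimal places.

Taking east as x and north as y: velocity relative to the air = (11.513, 25.381) km/h; the air relative to ground = (-60.910, -60.910) km/h.
Velocity relative to ground = (11.513, 25.381) + (-60.910, -60.910) = (-49.397, -35.529) km/h.
Speed = |(-49.397, -35.529)| = 60.847 km/h.

60.85 km/h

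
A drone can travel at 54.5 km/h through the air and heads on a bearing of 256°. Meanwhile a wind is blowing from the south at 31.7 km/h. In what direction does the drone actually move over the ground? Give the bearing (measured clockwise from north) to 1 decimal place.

Taking east as x and north as y: velocity relative to the air = (-52.881, -13.185) km/h; the air relative to ground = (0.000, 31.700) km/h.
Velocity relative to ground = (-52.881, -13.185) + (0.000, 31.700) = (-52.881, 18.515) km/h.
Bearing = atan2(-52.88, 18.52) = 289.30° clockwise from north.

289.3°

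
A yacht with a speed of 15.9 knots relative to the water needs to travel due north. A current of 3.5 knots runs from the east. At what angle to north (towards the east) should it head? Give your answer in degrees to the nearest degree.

The current pushes perpendicular to the desired track; the heading must have a component into the current equal to 3.5 knots: 15.9 sin θ = 3.5.
sin θ = 0.2201, so θ = 12.716°.

13°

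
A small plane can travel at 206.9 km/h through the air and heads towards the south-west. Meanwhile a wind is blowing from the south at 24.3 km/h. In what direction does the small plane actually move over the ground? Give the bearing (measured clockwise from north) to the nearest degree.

Taking east as x and north as y: velocity relative to the air = (-146.300, -146.300) km/h; the air relative to ground = (0.000, 24.300) km/h.
Velocity relative to ground = (-146.300, -146.300) + (0.000, 24.300) = (-146.300, -122.000) km/h.
Bearing = atan2(-146.30, -122.00) = 230.18° clockwise from north.

230°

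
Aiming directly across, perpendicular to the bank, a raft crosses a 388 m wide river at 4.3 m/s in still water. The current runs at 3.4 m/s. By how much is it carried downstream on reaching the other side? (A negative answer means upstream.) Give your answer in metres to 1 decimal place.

306.8 m

Perpendicular speed = 4.300 m/s; crossing time = 388 / 4.300 = 90.233 s.
Net downstream speed = 3.400 m/s.
Drift = 3.400 × 90.233 = 306.791 m (downstream).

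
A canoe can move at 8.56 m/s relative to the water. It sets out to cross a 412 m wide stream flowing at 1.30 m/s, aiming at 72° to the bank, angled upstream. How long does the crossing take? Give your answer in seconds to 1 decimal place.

50.6 s

The component of the canoe's velocity perpendicular to the bank is 8.56 × sin 72° = 8.141 m/s.
Only the cross-stream component determines the crossing time; the current contributes nothing perpendicular to the bank.
Time = 412 / 8.141 = 50.608 s.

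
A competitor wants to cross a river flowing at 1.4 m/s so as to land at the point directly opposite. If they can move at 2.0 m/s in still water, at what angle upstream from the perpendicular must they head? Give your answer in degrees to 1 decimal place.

To cancel the current, the upstream component of the competitor's velocity must equal the flow: 2.0 sin θ = 1.4.
sin θ = 1.4 / 2.0 = 0.7000.
θ = arcsin(0.7000) = 44.427°.

44.4°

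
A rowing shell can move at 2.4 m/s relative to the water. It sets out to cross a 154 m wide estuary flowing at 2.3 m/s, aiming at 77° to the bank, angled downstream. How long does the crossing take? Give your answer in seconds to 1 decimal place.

The component of the rowing shell's velocity perpendicular to the bank is 2.4 × sin 77° = 2.338 m/s.
The flow acts along the bank and has no component across it.
Time = 154 / 2.338 = 65.855 s.

65.9 s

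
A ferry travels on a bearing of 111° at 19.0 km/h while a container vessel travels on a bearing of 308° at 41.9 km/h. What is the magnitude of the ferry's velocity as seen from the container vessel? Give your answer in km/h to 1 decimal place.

60.3 km/h

Taking east as x and north as y: ferry velocity = (17.738, -6.809) km/h; container vessel velocity = (-33.018, 25.796) km/h.
Velocity of ferry relative to container vessel = (17.738, -6.809) − (-33.018, 25.796) = (50.756, -32.605) km/h.
Magnitude = |(50.756, -32.605)| = 60.326 km/h.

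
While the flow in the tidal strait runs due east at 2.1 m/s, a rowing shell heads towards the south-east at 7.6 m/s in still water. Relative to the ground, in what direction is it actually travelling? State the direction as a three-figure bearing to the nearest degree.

126°

Taking east as x and north as y: velocity relative to the water = (5.374, -5.374) m/s; the water relative to ground = (2.100, 0.000) m/s.
Velocity relative to ground = (5.374, -5.374) + (2.100, 0.000) = (7.474, -5.374) m/s.
Bearing = atan2(7.47, -5.37) = 125.72° clockwise from north.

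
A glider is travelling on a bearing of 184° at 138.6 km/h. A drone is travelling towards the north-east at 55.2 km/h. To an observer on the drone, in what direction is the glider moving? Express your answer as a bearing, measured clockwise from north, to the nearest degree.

Taking east as x and north as y: glider velocity = (-9.668, -138.262) km/h; drone velocity = (39.032, 39.032) km/h.
Velocity of glider relative to drone = (-9.668, -138.262) − (39.032, 39.032) = (-48.701, -177.295) km/h.
Bearing = atan2(-48.70, -177.29) = 195.36° clockwise from north.

195°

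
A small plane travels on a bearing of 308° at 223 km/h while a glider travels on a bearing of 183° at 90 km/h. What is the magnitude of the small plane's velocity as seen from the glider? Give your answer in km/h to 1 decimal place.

284.3 km/h

Taking east as x and north as y: small plane velocity = (-175.726, 137.293) km/h; glider velocity = (-4.710, -89.877) km/h.
Velocity of small plane relative to glider = (-175.726, 137.293) − (-4.710, -89.877) = (-171.016, 227.169) km/h.
Magnitude = |(-171.016, 227.169)| = 284.345 km/h.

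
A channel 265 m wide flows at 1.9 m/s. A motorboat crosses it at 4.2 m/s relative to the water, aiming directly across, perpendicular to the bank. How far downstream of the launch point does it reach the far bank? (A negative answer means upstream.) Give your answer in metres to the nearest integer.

Perpendicular speed = 4.200 m/s; crossing time = 265 / 4.200 = 63.095 s.
Net downstream speed = 1.900 m/s.
Drift = 1.900 × 63.095 = 119.881 m (downstream).

120 m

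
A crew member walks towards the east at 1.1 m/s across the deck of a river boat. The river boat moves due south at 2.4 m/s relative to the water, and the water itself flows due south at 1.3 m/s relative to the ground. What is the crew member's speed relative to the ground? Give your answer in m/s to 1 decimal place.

In east/north components (m/s): crew member relative to river boat = (1.100, 0.000); river boat relative to water = (0.000, -2.400); water relative to ground = (0.000, -1.300).
Sum = (1.100, -3.700) m/s.
Speed = |(1.100, -3.700)| = 3.860 m/s.

3.9 m/s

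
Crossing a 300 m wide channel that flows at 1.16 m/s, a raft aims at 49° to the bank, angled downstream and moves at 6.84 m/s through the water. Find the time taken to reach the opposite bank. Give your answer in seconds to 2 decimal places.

58.11 s

The component of the raft's velocity perpendicular to the bank is 6.84 × sin 49° = 5.162 m/s.
The current is parallel to the bank, so it does not affect the crossing time.
Time = 300 / 5.162 = 58.115 s.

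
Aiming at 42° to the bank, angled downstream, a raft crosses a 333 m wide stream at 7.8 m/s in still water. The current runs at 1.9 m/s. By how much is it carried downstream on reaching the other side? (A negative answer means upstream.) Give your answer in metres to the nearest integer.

491 m

Perpendicular speed = 5.219 m/s; crossing time = 333 / 5.219 = 63.803 s.
Net downstream speed = 7.697 m/s.
Drift = 7.697 × 63.803 = 491.059 m (downstream).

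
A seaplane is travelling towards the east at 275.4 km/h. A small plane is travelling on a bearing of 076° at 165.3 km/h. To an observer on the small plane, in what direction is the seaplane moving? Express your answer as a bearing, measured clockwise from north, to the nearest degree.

109°

Taking east as x and north as y: seaplane velocity = (275.400, 0.000) km/h; small plane velocity = (160.390, 39.990) km/h.
Velocity of seaplane relative to small plane = (275.400, 0.000) − (160.390, 39.990) = (115.010, -39.990) km/h.
Bearing = atan2(115.01, -39.99) = 109.17° clockwise from north.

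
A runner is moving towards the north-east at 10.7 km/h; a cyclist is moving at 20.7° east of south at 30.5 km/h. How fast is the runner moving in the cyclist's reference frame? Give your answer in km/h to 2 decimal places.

Taking east as x and north as y: runner velocity = (7.566, 7.566) km/h; cyclist velocity = (10.781, -28.531) km/h.
Velocity of runner relative to cyclist = (7.566, 7.566) − (10.781, -28.531) = (-3.215, 36.097) km/h.
Magnitude = |(-3.215, 36.097)| = 36.240 km/h.

36.24 km/h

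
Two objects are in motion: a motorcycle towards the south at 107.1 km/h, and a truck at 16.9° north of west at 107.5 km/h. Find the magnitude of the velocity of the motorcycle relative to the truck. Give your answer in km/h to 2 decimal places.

Taking east as x and north as y: motorcycle velocity = (0.000, -107.100) km/h; truck velocity = (-102.857, 31.250) km/h.
Velocity of motorcycle relative to truck = (0.000, -107.100) − (-102.857, 31.250) = (102.857, -138.350) km/h.
Magnitude = |(102.857, -138.350)| = 172.396 km/h.

172.40 km/h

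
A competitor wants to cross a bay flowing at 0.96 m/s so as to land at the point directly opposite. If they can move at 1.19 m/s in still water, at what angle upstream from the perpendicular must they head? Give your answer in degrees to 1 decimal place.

To cancel the current, the upstream component of the competitor's velocity must equal the flow: 1.19 sin θ = 0.96.
sin θ = 0.96 / 1.19 = 0.8067.
θ = arcsin(0.8067) = 53.777°.

53.8°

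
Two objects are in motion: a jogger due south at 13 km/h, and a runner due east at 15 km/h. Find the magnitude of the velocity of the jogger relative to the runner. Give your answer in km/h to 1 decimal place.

19.8 km/h

Taking east as x and north as y: jogger velocity = (0.000, -13.000) km/h; runner velocity = (15.000, 0.000) km/h.
Velocity of jogger relative to runner = (0.000, -13.000) − (15.000, 0.000) = (-15.000, -13.000) km/h.
Magnitude = |(-15.000, -13.000)| = 19.849 km/h.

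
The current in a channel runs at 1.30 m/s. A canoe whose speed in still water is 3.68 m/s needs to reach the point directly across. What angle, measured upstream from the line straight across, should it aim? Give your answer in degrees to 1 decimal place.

To cancel the current, the upstream component of the canoe's velocity must equal the flow: 3.68 sin θ = 1.30.
sin θ = 1.30 / 3.68 = 0.3533.
θ = arcsin(0.3533) = 20.687°.

20.7°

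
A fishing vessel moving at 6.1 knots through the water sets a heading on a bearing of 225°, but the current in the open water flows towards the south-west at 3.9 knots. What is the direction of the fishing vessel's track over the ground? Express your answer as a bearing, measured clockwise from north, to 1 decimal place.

225.0°

Taking east as x and north as y: velocity relative to the water = (-4.313, -4.313) knots; the water relative to ground = (-2.758, -2.758) knots.
Velocity relative to ground = (-4.313, -4.313) + (-2.758, -2.758) = (-7.071, -7.071) knots.
Bearing = atan2(-7.07, -7.07) = 225.00° clockwise from north.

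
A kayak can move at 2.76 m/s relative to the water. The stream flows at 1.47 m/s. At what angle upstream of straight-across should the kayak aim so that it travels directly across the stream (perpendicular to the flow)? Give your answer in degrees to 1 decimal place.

32.2°

To cancel the current, the upstream component of the kayak's velocity must equal the flow: 2.76 sin θ = 1.47.
sin θ = 1.47 / 2.76 = 0.5326.
θ = arcsin(0.5326) = 32.182°.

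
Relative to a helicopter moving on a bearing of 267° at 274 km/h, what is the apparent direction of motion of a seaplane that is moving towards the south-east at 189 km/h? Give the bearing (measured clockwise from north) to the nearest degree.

106°

Taking east as x and north as y: seaplane velocity = (133.643, -133.643) km/h; helicopter velocity = (-273.624, -14.340) km/h.
Velocity of seaplane relative to helicopter = (133.643, -133.643) − (-273.624, -14.340) = (407.268, -119.303) km/h.
Bearing = atan2(407.27, -119.30) = 106.33° clockwise from north.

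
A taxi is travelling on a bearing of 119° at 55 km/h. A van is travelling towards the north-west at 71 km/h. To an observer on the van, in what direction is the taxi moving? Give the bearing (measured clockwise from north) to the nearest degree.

128°

Taking east as x and north as y: taxi velocity = (48.104, -26.665) km/h; van velocity = (-50.205, 50.205) km/h.
Velocity of taxi relative to van = (48.104, -26.665) − (-50.205, 50.205) = (98.309, -76.869) km/h.
Bearing = atan2(98.31, -76.87) = 128.02° clockwise from north.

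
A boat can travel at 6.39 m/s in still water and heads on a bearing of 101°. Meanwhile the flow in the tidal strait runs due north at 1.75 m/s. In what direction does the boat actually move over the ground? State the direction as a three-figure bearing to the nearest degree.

Taking east as x and north as y: velocity relative to the water = (6.273, -1.219) m/s; the water relative to ground = (0.000, 1.750) m/s.
Velocity relative to ground = (6.273, -1.219) + (0.000, 1.750) = (6.273, 0.531) m/s.
Bearing = atan2(6.27, 0.53) = 85.16° clockwise from north.

085°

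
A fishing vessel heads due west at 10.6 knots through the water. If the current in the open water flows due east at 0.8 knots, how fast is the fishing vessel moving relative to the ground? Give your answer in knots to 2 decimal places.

9.80 knots

Taking east as x and north as y: velocity relative to the water = (-10.600, 0.000) knots; the water relative to ground = (0.800, 0.000) knots.
Velocity relative to ground = (-10.600, 0.000) + (0.800, 0.000) = (-9.800, 0.000) knots.
Speed = |(-9.800, 0.000)| = 9.800 knots.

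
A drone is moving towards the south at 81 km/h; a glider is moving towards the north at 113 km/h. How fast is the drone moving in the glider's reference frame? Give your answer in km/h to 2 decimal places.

194.00 km/h

Taking east as x and north as y: drone velocity = (0.000, -81.000) km/h; glider velocity = (0.000, 113.000) km/h.
Velocity of drone relative to glider = (0.000, -81.000) − (0.000, 113.000) = (0.000, -194.000) km/h.
Magnitude = |(0.000, -194.000)| = 194.000 km/h.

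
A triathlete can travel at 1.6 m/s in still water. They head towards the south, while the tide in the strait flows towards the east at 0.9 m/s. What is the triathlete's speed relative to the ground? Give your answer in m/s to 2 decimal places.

Taking east as x and north as y: velocity relative to the water = (0.000, -1.600) m/s; the water relative to ground = (0.900, 0.000) m/s.
Velocity relative to ground = (0.000, -1.600) + (0.900, 0.000) = (0.900, -1.600) m/s.
Speed = |(0.900, -1.600)| = 1.836 m/s.

1.84 m/s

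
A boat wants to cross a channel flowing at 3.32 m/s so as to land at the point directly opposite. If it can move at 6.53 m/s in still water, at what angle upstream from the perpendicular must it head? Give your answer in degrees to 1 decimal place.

To cancel the current, the upstream component of the boat's velocity must equal the flow: 6.53 sin θ = 3.32.
sin θ = 3.32 / 6.53 = 0.5084.
θ = arcsin(0.5084) = 30.559°.

30.6°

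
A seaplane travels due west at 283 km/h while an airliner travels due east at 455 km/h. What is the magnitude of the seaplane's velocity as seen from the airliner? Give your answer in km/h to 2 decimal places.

Taking east as x and north as y: seaplane velocity = (-283.000, 0.000) km/h; airliner velocity = (455.000, 0.000) km/h.
Velocity of seaplane relative to airliner = (-283.000, 0.000) − (455.000, 0.000) = (-738.000, 0.000) km/h.
Magnitude = |(-738.000, 0.000)| = 738.000 km/h.

738.00 km/h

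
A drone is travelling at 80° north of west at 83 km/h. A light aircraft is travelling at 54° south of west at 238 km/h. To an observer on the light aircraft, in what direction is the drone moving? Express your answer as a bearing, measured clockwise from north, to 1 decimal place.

024.6°

Taking east as x and north as y: drone velocity = (-14.413, 81.739) km/h; light aircraft velocity = (-139.893, -192.546) km/h.
Velocity of drone relative to light aircraft = (-14.413, 81.739) − (-139.893, -192.546) = (125.480, 274.285) km/h.
Bearing = atan2(125.48, 274.29) = 24.58° clockwise from north.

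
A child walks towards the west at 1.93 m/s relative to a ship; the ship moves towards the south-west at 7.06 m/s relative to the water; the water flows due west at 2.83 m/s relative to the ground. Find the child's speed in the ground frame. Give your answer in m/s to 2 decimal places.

10.96 m/s

In east/north components (m/s): child relative to ship = (-1.930, 0.000); ship relative to water = (-4.992, -4.992); water relative to ground = (-2.830, 0.000).
Sum = (-9.752, -4.992) m/s.
Speed = |(-9.752, -4.992)| = 10.956 m/s.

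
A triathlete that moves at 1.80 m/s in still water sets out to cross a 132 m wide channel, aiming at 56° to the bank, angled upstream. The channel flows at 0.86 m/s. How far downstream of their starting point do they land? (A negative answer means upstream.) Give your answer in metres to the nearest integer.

Perpendicular speed = 1.492 m/s; crossing time = 132 / 1.492 = 88.456 s.
Net downstream speed = -0.147 m/s.
Drift = -0.147 × 88.456 = -12.963 m (upstream).

-13 m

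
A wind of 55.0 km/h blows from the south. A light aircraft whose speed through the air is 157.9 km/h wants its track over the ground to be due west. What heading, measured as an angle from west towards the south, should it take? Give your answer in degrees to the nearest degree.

The wind pushes perpendicular to the desired track; the heading must have a component into the wind equal to 55.0 km/h: 157.9 sin θ = 55.0.
sin θ = 0.3483, so θ = 20.385°.

20°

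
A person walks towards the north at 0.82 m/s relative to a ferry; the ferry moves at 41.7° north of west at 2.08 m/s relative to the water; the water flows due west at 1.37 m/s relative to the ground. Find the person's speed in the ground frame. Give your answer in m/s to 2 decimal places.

In east/north components (m/s): person relative to ferry = (0.000, 0.820); ferry relative to water = (-1.553, 1.384); water relative to ground = (-1.370, 0.000).
Sum = (-2.923, 2.204) m/s.
Speed = |(-2.923, 2.204)| = 3.661 m/s.

3.66 m/s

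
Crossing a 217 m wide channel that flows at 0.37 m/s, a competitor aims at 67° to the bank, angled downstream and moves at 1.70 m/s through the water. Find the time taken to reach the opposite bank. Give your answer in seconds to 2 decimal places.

138.67 s

The component of the competitor's velocity perpendicular to the bank is 1.70 × sin 67° = 1.565 m/s.
The current is parallel to the bank, so it does not affect the crossing time.
Time = 217 / 1.565 = 138.671 s.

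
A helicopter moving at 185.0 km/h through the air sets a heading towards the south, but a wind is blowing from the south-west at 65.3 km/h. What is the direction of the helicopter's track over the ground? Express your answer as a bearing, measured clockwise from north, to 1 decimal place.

Taking east as x and north as y: velocity relative to the air = (0.000, -185.000) km/h; the air relative to ground = (46.174, 46.174) km/h.
Velocity relative to ground = (0.000, -185.000) + (46.174, 46.174) = (46.174, -138.826) km/h.
Bearing = atan2(46.17, -138.83) = 161.60° clockwise from north.

161.6°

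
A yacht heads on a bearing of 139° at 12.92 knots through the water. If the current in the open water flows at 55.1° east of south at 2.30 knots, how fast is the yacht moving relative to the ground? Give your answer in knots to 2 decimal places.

15.16 knots

Taking east as x and north as y: velocity relative to the water = (8.476, -9.751) knots; the water relative to ground = (1.886, -1.316) knots.
Velocity relative to ground = (8.476, -9.751) + (1.886, -1.316) = (10.363, -11.067) knots.
Speed = |(10.363, -11.067)| = 15.161 knots.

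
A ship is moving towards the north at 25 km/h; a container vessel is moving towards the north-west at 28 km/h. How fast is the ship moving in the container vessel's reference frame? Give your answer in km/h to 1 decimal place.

20.5 km/h

Taking east as x and north as y: ship velocity = (0.000, 25.000) km/h; container vessel velocity = (-19.799, 19.799) km/h.
Velocity of ship relative to container vessel = (0.000, 25.000) − (-19.799, 19.799) = (19.799, 5.201) km/h.
Magnitude = |(19.799, 5.201)| = 20.471 km/h.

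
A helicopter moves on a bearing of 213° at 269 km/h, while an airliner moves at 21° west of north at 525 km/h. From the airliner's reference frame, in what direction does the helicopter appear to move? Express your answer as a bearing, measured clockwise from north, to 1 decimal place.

176.7°

Taking east as x and north as y: helicopter velocity = (-146.508, -225.602) km/h; airliner velocity = (-188.143, 490.130) km/h.
Velocity of helicopter relative to airliner = (-146.508, -225.602) − (-188.143, 490.130) = (41.635, -715.732) km/h.
Bearing = atan2(41.64, -715.73) = 176.67° clockwise from north.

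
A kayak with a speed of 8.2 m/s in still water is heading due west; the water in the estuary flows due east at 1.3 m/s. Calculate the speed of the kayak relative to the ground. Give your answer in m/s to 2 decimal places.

6.90 m/s

Taking east as x and north as y: velocity relative to the water = (-8.200, 0.000) m/s; the water relative to ground = (1.300, 0.000) m/s.
Velocity relative to ground = (-8.200, 0.000) + (1.300, 0.000) = (-6.900, 0.000) m/s.
Speed = |(-6.900, 0.000)| = 6.900 m/s.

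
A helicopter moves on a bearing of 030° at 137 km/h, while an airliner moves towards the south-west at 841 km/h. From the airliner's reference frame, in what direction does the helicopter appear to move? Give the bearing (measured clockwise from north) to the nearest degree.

043°

Taking east as x and north as y: helicopter velocity = (68.500, 118.645) km/h; airliner velocity = (-594.677, -594.677) km/h.
Velocity of helicopter relative to airliner = (68.500, 118.645) − (-594.677, -594.677) = (663.177, 713.322) km/h.
Bearing = atan2(663.18, 713.32) = 42.91° clockwise from north.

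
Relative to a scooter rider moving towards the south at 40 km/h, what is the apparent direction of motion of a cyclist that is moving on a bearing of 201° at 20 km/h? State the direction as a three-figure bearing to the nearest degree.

Taking east as x and north as y: cyclist velocity = (-7.167, -18.672) km/h; scooter rider velocity = (0.000, -40.000) km/h.
Velocity of cyclist relative to scooter rider = (-7.167, -18.672) − (0.000, -40.000) = (-7.167, 21.328) km/h.
Bearing = atan2(-7.17, 21.33) = 341.43° clockwise from north.

341°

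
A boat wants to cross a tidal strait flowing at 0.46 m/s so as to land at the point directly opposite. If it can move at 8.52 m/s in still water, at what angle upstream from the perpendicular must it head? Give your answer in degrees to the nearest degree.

3°

To cancel the current, the upstream component of the boat's velocity must equal the flow: 8.52 sin θ = 0.46.
sin θ = 0.46 / 8.52 = 0.0540.
θ = arcsin(0.0540) = 3.095°.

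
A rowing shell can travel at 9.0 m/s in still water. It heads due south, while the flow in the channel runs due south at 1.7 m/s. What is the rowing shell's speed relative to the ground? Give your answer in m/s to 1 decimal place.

10.7 m/s

Taking east as x and north as y: velocity relative to the water = (0.000, -9.000) m/s; the water relative to ground = (0.000, -1.700) m/s.
Velocity relative to ground = (0.000, -9.000) + (0.000, -1.700) = (0.000, -10.700) m/s.
Speed = |(0.000, -10.700)| = 10.700 m/s.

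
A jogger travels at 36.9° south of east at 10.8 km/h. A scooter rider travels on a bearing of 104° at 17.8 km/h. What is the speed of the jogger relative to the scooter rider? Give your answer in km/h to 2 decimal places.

Taking east as x and north as y: jogger velocity = (8.637, -6.485) km/h; scooter rider velocity = (17.271, -4.306) km/h.
Velocity of jogger relative to scooter rider = (8.637, -6.485) − (17.271, -4.306) = (-8.635, -2.178) km/h.
Magnitude = |(-8.635, -2.178)| = 8.905 km/h.

8.91 km/h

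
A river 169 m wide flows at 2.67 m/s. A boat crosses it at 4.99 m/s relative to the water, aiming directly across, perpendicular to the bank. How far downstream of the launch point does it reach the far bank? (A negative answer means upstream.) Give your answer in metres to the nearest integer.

Perpendicular speed = 4.990 m/s; crossing time = 169 / 4.990 = 33.868 s.
Net downstream speed = 2.670 m/s.
Drift = 2.670 × 33.868 = 90.427 m (downstream).

90 m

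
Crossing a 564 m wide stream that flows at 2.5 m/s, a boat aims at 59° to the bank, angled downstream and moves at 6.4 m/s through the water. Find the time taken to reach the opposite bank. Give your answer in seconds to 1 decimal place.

The component of the boat's velocity perpendicular to the bank is 6.4 × sin 59° = 5.486 m/s.
The current is parallel to the bank, so it does not affect the crossing time.
Time = 564 / 5.486 = 102.810 s.

102.8 s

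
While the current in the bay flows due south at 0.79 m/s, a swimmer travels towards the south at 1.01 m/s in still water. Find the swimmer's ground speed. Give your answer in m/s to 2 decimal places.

Taking east as x and north as y: velocity relative to the water = (0.000, -1.010) m/s; the water relative to ground = (0.000, -0.790) m/s.
Velocity relative to ground = (0.000, -1.010) + (0.000, -0.790) = (0.000, -1.800) m/s.
Speed = |(0.000, -1.800)| = 1.800 m/s.

1.80 m/s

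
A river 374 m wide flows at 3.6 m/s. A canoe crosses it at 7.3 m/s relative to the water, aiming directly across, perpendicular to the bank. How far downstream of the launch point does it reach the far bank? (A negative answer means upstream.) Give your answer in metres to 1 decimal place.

Perpendicular speed = 7.300 m/s; crossing time = 374 / 7.300 = 51.233 s.
Net downstream speed = 3.600 m/s.
Drift = 3.600 × 51.233 = 184.438 m (downstream).

184.4 m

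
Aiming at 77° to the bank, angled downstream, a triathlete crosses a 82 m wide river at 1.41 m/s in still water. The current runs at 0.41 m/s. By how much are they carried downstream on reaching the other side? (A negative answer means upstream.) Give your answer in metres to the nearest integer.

Perpendicular speed = 1.374 m/s; crossing time = 82 / 1.374 = 59.686 s.
Net downstream speed = 0.727 m/s.
Drift = 0.727 × 59.686 = 43.402 m (downstream).

43 m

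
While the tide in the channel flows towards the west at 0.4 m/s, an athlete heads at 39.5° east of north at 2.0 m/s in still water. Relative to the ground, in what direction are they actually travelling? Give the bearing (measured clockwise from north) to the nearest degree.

029°

Taking east as x and north as y: velocity relative to the water = (1.272, 1.543) m/s; the water relative to ground = (-0.400, 0.000) m/s.
Velocity relative to ground = (1.272, 1.543) + (-0.400, 0.000) = (0.872, 1.543) m/s.
Bearing = atan2(0.87, 1.54) = 29.47° clockwise from north.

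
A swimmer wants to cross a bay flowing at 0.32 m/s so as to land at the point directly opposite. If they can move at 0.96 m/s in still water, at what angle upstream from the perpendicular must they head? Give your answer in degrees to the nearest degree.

19°

To cancel the current, the upstream component of the swimmer's velocity must equal the flow: 0.96 sin θ = 0.32.
sin θ = 0.32 / 0.96 = 0.3333.
θ = arcsin(0.3333) = 19.471°.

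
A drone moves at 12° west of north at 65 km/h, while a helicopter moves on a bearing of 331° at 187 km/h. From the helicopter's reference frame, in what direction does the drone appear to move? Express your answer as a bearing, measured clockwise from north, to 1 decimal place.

142.3°

Taking east as x and north as y: drone velocity = (-13.514, 63.580) km/h; helicopter velocity = (-90.659, 163.554) km/h.
Velocity of drone relative to helicopter = (-13.514, 63.580) − (-90.659, 163.554) = (77.145, -99.974) km/h.
Bearing = atan2(77.15, -99.97) = 142.34° clockwise from north.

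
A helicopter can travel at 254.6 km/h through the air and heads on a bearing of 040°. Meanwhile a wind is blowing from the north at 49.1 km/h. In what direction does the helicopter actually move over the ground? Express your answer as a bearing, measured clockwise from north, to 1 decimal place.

Taking east as x and north as y: velocity relative to the air = (163.654, 195.035) km/h; the air relative to ground = (0.000, -49.100) km/h.
Velocity relative to ground = (163.654, 195.035) + (0.000, -49.100) = (163.654, 145.935) km/h.
Bearing = atan2(163.65, 145.93) = 48.28° clockwise from north.

048.3°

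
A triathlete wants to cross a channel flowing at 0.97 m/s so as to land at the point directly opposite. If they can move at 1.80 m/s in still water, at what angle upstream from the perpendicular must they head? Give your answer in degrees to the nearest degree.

33°

To cancel the current, the upstream component of the triathlete's velocity must equal the flow: 1.80 sin θ = 0.97.
sin θ = 0.97 / 1.80 = 0.5389.
θ = arcsin(0.5389) = 32.608°.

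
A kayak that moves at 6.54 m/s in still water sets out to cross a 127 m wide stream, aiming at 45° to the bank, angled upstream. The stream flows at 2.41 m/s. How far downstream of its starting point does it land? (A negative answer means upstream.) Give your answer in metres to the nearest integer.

Perpendicular speed = 4.624 m/s; crossing time = 127 / 4.624 = 27.463 s.
Net downstream speed = -2.214 m/s.
Drift = -2.214 × 27.463 = -60.815 m (upstream).

-61 m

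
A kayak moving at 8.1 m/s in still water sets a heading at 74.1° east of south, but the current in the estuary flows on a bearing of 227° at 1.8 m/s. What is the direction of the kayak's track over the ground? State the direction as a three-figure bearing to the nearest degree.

118°

Taking east as x and north as y: velocity relative to the water = (7.790, -2.219) m/s; the water relative to ground = (-1.316, -1.228) m/s.
Velocity relative to ground = (7.790, -2.219) + (-1.316, -1.228) = (6.474, -3.447) m/s.
Bearing = atan2(6.47, -3.45) = 118.03° clockwise from north.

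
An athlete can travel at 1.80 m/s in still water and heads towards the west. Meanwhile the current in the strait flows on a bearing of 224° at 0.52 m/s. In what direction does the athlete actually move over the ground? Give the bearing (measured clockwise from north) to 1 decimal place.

260.2°

Taking east as x and north as y: velocity relative to the water = (-1.800, 0.000) m/s; the water relative to ground = (-0.361, -0.374) m/s.
Velocity relative to ground = (-1.800, 0.000) + (-0.361, -0.374) = (-2.161, -0.374) m/s.
Bearing = atan2(-2.16, -0.37) = 260.18° clockwise from north.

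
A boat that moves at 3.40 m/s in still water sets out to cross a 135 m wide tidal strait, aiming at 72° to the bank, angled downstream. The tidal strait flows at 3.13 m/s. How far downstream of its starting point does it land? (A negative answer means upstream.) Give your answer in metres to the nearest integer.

Perpendicular speed = 3.234 m/s; crossing time = 135 / 3.234 = 41.749 s.
Net downstream speed = 4.181 m/s.
Drift = 4.181 × 41.749 = 174.539 m (downstream).

175 m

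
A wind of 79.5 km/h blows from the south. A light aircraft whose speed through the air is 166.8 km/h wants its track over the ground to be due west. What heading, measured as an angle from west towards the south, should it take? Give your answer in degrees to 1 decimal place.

The wind pushes perpendicular to the desired track; the heading must have a component into the wind equal to 79.5 km/h: 166.8 sin θ = 79.5.
sin θ = 0.4766, so θ = 28.465°.

28.5°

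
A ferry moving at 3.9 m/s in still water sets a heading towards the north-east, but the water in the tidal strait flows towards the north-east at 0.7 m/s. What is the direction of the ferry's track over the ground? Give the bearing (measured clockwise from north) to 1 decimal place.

045.0°

Taking east as x and north as y: velocity relative to the water = (2.758, 2.758) m/s; the water relative to ground = (0.495, 0.495) m/s.
Velocity relative to ground = (2.758, 2.758) + (0.495, 0.495) = (3.253, 3.253) m/s.
Bearing = atan2(3.25, 3.25) = 45.00° clockwise from north.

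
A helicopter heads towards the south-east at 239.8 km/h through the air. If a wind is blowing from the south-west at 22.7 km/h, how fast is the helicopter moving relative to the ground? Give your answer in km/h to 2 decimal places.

240.87 km/h

Taking east as x and north as y: velocity relative to the air = (169.564, -169.564) km/h; the air relative to ground = (16.051, 16.051) km/h.
Velocity relative to ground = (169.564, -169.564) + (16.051, 16.051) = (185.616, -153.513) km/h.
Speed = |(185.616, -153.513)| = 240.872 km/h.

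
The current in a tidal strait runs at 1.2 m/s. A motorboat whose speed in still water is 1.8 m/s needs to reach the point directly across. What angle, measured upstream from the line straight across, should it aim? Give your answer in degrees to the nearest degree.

42°

To cancel the current, the upstream component of the motorboat's velocity must equal the flow: 1.8 sin θ = 1.2.
sin θ = 1.2 / 1.8 = 0.6667.
θ = arcsin(0.6667) = 41.810°.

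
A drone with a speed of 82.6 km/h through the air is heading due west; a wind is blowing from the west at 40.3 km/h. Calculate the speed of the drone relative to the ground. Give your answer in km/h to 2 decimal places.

Taking east as x and north as y: velocity relative to the air = (-82.600, 0.000) km/h; the air relative to ground = (40.300, 0.000) km/h.
Velocity relative to ground = (-82.600, 0.000) + (40.300, 0.000) = (-42.300, 0.000) km/h.
Speed = |(-42.300, 0.000)| = 42.300 km/h.

42.30 km/h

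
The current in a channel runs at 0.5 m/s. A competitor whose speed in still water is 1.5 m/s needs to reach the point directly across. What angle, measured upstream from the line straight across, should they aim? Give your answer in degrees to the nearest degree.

19°

To cancel the current, the upstream component of the competitor's velocity must equal the flow: 1.5 sin θ = 0.5.
sin θ = 0.5 / 1.5 = 0.3333.
θ = arcsin(0.3333) = 19.471°.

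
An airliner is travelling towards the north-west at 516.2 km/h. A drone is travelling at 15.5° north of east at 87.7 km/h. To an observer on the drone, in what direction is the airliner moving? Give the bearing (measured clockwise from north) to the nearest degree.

307°

Taking east as x and north as y: airliner velocity = (-365.009, 365.009) km/h; drone velocity = (84.510, 23.437) km/h.
Velocity of airliner relative to drone = (-365.009, 365.009) − (84.510, 23.437) = (-449.519, 341.572) km/h.
Bearing = atan2(-449.52, 341.57) = 307.23° clockwise from north.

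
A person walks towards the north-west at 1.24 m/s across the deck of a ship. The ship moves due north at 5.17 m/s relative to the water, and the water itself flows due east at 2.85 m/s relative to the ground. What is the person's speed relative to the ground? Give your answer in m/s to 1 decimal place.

6.4 m/s

In east/north components (m/s): person relative to ship = (-0.877, 0.877); ship relative to water = (0.000, 5.170); water relative to ground = (2.850, 0.000).
Sum = (1.973, 6.047) m/s.
Speed = |(1.973, 6.047)| = 6.361 m/s.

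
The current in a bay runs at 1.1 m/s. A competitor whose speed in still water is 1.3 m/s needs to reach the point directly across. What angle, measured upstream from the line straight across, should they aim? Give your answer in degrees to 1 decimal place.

To cancel the current, the upstream component of the competitor's velocity must equal the flow: 1.3 sin θ = 1.1.
sin θ = 1.1 / 1.3 = 0.8462.
θ = arcsin(0.8462) = 57.796°.

57.8°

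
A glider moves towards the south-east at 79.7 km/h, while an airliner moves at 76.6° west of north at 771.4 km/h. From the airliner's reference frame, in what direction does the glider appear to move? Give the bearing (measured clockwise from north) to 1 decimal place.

Taking east as x and north as y: glider velocity = (56.356, -56.356) km/h; airliner velocity = (-750.399, 178.770) km/h.
Velocity of glider relative to airliner = (56.356, -56.356) − (-750.399, 178.770) = (806.756, -235.127) km/h.
Bearing = atan2(806.76, -235.13) = 106.25° clockwise from north.

106.2°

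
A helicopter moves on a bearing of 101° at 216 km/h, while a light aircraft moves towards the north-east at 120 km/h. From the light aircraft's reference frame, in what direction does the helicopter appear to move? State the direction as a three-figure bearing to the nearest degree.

135°

Taking east as x and north as y: helicopter velocity = (212.031, -41.215) km/h; light aircraft velocity = (84.853, 84.853) km/h.
Velocity of helicopter relative to light aircraft = (212.031, -41.215) − (84.853, 84.853) = (127.179, -126.068) km/h.
Bearing = atan2(127.18, -126.07) = 134.75° clockwise from north.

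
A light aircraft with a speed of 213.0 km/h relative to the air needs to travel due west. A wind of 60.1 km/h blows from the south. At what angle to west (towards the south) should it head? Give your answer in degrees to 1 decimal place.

16.4°

The wind pushes perpendicular to the desired track; the heading must have a component into the wind equal to 60.1 km/h: 213.0 sin θ = 60.1.
sin θ = 0.2822, so θ = 16.389°.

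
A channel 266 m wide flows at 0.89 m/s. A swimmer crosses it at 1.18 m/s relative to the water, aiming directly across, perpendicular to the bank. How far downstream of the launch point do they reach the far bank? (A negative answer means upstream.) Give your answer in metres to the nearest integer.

Perpendicular speed = 1.180 m/s; crossing time = 266 / 1.180 = 225.424 s.
Net downstream speed = 0.890 m/s.
Drift = 0.890 × 225.424 = 200.627 m (downstream).

201 m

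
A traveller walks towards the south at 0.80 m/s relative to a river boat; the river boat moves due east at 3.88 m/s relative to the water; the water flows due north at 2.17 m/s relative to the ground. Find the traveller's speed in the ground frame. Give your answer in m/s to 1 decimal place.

In east/north components (m/s): traveller relative to river boat = (0.000, -0.800); river boat relative to water = (3.880, 0.000); water relative to ground = (0.000, 2.170).
Sum = (3.880, 1.370) m/s.
Speed = |(3.880, 1.370)| = 4.115 m/s.

4.1 m/s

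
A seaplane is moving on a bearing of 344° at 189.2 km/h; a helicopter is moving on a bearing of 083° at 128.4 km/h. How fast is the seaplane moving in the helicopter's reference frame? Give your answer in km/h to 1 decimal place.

Taking east as x and north as y: seaplane velocity = (-52.151, 181.871) km/h; helicopter velocity = (127.443, 15.648) km/h.
Velocity of seaplane relative to helicopter = (-52.151, 181.871) − (127.443, 15.648) = (-179.594, 166.223) km/h.
Magnitude = |(-179.594, 166.223)| = 244.712 km/h.

244.7 km/h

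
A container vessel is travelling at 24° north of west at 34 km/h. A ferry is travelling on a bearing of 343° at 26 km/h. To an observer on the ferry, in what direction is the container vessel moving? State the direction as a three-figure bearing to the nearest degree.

Taking east as x and north as y: container vessel velocity = (-31.061, 13.829) km/h; ferry velocity = (-7.602, 24.864) km/h.
Velocity of container vessel relative to ferry = (-31.061, 13.829) − (-7.602, 24.864) = (-23.459, -11.035) km/h.
Bearing = atan2(-23.46, -11.03) = 244.81° clockwise from north.

245°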